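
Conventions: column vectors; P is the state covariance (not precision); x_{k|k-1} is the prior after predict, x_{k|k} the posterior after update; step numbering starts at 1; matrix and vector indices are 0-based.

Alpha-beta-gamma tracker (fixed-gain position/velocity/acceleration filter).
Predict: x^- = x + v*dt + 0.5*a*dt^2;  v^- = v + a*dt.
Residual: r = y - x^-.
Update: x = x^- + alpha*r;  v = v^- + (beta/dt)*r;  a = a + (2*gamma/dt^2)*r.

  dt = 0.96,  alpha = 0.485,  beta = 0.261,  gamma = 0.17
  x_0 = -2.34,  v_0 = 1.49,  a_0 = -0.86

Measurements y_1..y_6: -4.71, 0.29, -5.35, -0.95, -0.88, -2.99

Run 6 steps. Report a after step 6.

step 1: x_pred=-1.3059  r=-3.4041  x^+=-2.9569  v^+=-0.2611  a^+=-2.1159
step 2: x_pred=-4.1825  r=4.4725  x^+=-2.0133  v^+=-1.0763  a^+=-0.4658
step 3: x_pred=-3.2613  r=-2.0887  x^+=-4.2743  v^+=-2.0914  a^+=-1.2364
step 4: x_pred=-6.8518  r=5.9018  x^+=-3.9894  v^+=-1.6738  a^+=0.9409
step 5: x_pred=-5.1627  r=4.2827  x^+=-3.0856  v^+=0.3938  a^+=2.5209
step 6: x_pred=-1.5459  r=-1.4441  x^+=-2.2463  v^+=2.4213  a^+=1.9881

a_post = 1.9881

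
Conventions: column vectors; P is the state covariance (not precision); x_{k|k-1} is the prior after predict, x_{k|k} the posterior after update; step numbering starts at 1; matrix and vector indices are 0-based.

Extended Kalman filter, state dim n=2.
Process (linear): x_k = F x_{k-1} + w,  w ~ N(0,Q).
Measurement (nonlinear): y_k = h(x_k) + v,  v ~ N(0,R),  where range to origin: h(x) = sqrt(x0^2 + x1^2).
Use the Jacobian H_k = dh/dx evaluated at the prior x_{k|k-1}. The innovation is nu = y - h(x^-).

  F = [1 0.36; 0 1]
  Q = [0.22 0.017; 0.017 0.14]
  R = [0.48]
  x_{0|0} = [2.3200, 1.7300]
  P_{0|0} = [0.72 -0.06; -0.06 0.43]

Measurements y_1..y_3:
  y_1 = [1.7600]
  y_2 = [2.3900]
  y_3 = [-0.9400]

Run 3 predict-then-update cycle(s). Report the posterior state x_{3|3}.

step 1: x^-=[2.9428, 1.7300]  P^-=[0.9525 0.1118; 0.1118 0.5700]  H_jac=[0.8621 0.5068]  S=[1.4320]  K=[0.6130; 0.2690]  nu=[-1.6536]  x^+=[1.9291, 1.2851]  P^+=[0.4144 -0.1244; -0.1244 0.4664]
step 2: x^-=[2.3917, 1.2851]  P^-=[0.6053 0.0605; 0.0605 0.6064]  H_jac=[0.8809 0.4733]  S=[1.1360]  K=[0.4946; 0.2996]  nu=[-0.3251]  x^+=[2.2309, 1.1877]  P^+=[0.3274 -0.1078; -0.1078 0.5044]
step 3: x^-=[2.6585, 1.1877]  P^-=[0.5352 0.0908; 0.0908 0.6444]  H_jac=[0.9130 0.4079]  S=[1.1010]  K=[0.4775; 0.3140]  nu=[-3.8518]  x^+=[0.8195, -0.0219]  P^+=[0.2842 -0.0743; -0.0743 0.5358]

x_post = [0.8195, -0.0219]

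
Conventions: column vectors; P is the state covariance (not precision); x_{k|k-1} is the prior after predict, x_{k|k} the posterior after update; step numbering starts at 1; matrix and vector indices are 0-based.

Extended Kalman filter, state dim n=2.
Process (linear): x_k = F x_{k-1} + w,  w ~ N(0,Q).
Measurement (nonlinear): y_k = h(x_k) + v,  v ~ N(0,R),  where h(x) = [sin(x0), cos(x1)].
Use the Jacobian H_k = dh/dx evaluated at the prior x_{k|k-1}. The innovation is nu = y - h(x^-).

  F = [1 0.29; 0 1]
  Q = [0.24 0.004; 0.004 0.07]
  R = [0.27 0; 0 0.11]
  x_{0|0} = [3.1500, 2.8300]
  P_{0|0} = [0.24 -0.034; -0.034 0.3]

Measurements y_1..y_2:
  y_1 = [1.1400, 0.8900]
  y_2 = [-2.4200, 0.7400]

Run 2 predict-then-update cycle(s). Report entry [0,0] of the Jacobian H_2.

step 1: x^-=[3.9707, 2.8300]  P^-=[0.4855 0.0570; 0.0570 0.3700]  H_jac=[-0.6755 0.0000; 0.0000 -0.3066]  S=[0.4916 0.0118; 0.0118 0.1448]  K=[-0.6656 -0.0664; -0.0596 -0.7786]  nu=[1.8773, 1.8418]  x^+=[2.5988, 1.2839]  P^+=[0.2660 0.0238; 0.0238 0.2794]
step 2: x^-=[2.9711, 1.2839]  P^-=[0.5434 0.1089; 0.1089 0.3494]  H_jac=[-0.9855 0.0000; 0.0000 -0.9591]  S=[0.7977 0.1029; 0.1029 0.4314]  K=[-0.6604 -0.0845; -0.0354 -0.7683]  nu=[-2.5897, 0.4570]  x^+=[4.6426, 1.0244]  P^+=[0.1809 0.0097; 0.0097 0.0881]

H_jac[0,0] = -0.9855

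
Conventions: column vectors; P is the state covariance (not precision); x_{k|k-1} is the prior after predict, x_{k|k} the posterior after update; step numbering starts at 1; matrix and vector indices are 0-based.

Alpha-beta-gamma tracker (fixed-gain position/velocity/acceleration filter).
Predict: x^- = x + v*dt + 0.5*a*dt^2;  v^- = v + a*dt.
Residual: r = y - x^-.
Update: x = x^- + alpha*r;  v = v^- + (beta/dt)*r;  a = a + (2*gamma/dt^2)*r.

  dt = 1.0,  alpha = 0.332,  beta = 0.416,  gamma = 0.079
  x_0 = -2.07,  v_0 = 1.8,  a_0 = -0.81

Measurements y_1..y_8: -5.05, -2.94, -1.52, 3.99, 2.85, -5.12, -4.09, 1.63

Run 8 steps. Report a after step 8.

a_post = -0.9311

step 1: x_pred=-0.6750  r=-4.3750  x^+=-2.1275  v^+=-0.8300  a^+=-1.5013
step 2: x_pred=-3.7081  r=0.7681  x^+=-3.4531  v^+=-2.0117  a^+=-1.3799
step 3: x_pred=-6.1548  r=4.6348  x^+=-4.6160  v^+=-1.4635  a^+=-0.6476
step 4: x_pred=-6.4034  r=10.3934  x^+=-2.9528  v^+=2.2125  a^+=0.9946
step 5: x_pred=-0.2430  r=3.0930  x^+=0.7839  v^+=4.4937  a^+=1.4832
step 6: x_pred=6.0193  r=-11.1393  x^+=2.3210  v^+=1.3431  a^+=-0.2768
step 7: x_pred=3.5257  r=-7.6157  x^+=0.9973  v^+=-2.1018  a^+=-1.4800
step 8: x_pred=-1.8446  r=3.4746  x^+=-0.6910  v^+=-2.1364  a^+=-0.9311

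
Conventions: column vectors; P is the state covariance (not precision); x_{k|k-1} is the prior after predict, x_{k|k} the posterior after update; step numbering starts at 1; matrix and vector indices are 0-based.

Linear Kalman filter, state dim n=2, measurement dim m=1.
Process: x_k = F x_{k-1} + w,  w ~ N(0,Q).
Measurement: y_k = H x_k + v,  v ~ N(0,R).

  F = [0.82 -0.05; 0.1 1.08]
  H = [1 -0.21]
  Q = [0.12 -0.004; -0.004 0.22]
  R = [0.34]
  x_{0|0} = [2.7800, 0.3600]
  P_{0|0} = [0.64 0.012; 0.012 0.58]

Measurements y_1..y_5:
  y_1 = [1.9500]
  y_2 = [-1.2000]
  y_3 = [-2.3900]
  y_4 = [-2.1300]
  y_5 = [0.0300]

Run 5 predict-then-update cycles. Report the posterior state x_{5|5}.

x_post = [-0.2969, 2.9116]

step 1: x^-=[2.2616, 0.6668]  P^-=[0.5508 0.0277; 0.0277 0.9055]  S=[0.9191]  K=[0.5930; -0.1767]  nu=[-0.1716]  x^+=[2.1599, 0.6971]  P^+=[0.2277 0.1240; 0.1240 0.8768]
step 2: x^-=[1.7362, 0.9689]  P^-=[0.2651 0.0766; 0.0766 1.2718]  S=[0.6290]  K=[0.3959; -0.3029]  nu=[-2.7328]  x^+=[0.6544, 1.7966]  P^+=[0.1665 0.1520; 0.1520 1.2141]
step 3: x^-=[0.4468, 2.0057]  P^-=[0.2225 0.0779; 0.0779 1.6706]  S=[0.6035]  K=[0.3416; -0.4522]  nu=[-2.4156]  x^+=[-0.3785, 3.0981]  P^+=[0.1521 0.1712; 0.1712 1.5472]
step 4: x^-=[-0.4653, 3.3081]  P^-=[0.2121 0.0756; 0.0756 2.0631]  S=[0.6113]  K=[0.3210; -0.5850]  nu=[-0.9700]  x^+=[-0.7766, 3.8755]  P^+=[0.1491 0.1904; 0.1904 1.8539]
step 5: x^-=[-0.8306, 4.1079]  P^-=[0.2093 0.0758; 0.0758 2.4250]  S=[0.6244]  K=[0.3097; -0.6942]  nu=[1.7233]  x^+=[-0.2969, 2.9116]  P^+=[0.1494 0.2100; 0.2100 2.1241]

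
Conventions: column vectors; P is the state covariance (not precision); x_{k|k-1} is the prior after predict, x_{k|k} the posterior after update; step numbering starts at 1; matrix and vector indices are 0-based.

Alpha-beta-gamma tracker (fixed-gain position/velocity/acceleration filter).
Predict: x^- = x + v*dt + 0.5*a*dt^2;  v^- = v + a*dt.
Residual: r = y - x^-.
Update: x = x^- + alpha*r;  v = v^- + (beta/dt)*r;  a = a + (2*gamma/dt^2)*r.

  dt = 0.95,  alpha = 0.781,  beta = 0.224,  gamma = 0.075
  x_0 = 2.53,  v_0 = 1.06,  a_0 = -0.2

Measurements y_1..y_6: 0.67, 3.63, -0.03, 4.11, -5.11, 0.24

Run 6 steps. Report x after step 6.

x_post = -1.1742

step 1: x_pred=3.4467  r=-2.7767  x^+=1.2781  v^+=0.2153  a^+=-0.6615
step 2: x_pred=1.1841  r=2.4459  x^+=3.0944  v^+=0.1636  a^+=-0.2550
step 3: x_pred=3.1347  r=-3.1647  x^+=0.6631  v^+=-0.8249  a^+=-0.7810
step 4: x_pred=-0.4730  r=4.5830  x^+=3.1063  v^+=-0.4862  a^+=-0.0193
step 5: x_pred=2.6358  r=-7.7458  x^+=-3.4137  v^+=-2.3308  a^+=-1.3066
step 6: x_pred=-6.2176  r=6.4576  x^+=-1.1742  v^+=-2.0495  a^+=-0.2334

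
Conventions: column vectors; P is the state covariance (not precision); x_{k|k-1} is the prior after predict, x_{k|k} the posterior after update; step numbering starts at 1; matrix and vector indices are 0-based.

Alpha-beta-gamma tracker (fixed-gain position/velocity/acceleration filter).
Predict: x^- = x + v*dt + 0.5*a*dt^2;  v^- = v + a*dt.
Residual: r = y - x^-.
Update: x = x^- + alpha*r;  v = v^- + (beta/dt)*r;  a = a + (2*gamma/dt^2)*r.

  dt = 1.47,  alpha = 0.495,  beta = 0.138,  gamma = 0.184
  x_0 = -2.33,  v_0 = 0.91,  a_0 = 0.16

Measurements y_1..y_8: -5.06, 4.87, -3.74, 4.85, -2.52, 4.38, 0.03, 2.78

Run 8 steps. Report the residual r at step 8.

resid = 3.5858

step 1: x_pred=-0.8194  r=-4.2406  x^+=-2.9185  v^+=0.7471  a^+=-0.5622
step 2: x_pred=-2.4277  r=7.2977  x^+=1.1847  v^+=0.6058  a^+=0.6806
step 3: x_pred=2.8106  r=-6.5506  x^+=-0.4320  v^+=0.9914  a^+=-0.4349
step 4: x_pred=0.5554  r=4.2946  x^+=2.6812  v^+=0.7552  a^+=0.2964
step 5: x_pred=4.1116  r=-6.6316  x^+=0.8290  v^+=0.5683  a^+=-0.8329
step 6: x_pred=0.7645  r=3.6155  x^+=2.5542  v^+=-0.3167  a^+=-0.2172
step 7: x_pred=1.8540  r=-1.8240  x^+=0.9511  v^+=-0.8072  a^+=-0.5278
step 8: x_pred=-0.8058  r=3.5858  x^+=0.9692  v^+=-1.2465  a^+=0.0828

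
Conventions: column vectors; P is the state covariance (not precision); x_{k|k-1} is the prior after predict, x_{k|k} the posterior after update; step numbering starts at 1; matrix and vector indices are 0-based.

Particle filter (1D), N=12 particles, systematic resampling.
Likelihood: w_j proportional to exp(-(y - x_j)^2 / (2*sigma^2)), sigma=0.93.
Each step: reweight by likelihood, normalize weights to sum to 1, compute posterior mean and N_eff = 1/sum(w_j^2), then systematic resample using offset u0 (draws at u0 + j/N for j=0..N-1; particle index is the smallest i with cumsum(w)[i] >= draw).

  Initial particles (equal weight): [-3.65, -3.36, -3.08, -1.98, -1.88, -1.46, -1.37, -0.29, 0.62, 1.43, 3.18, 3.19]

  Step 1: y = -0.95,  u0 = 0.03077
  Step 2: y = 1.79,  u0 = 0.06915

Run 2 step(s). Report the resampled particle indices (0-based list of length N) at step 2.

resampled_idx = [9, 9, 10, 11, 11, 11, 11, 11, 11, 11, 11, 11]

step 1: w=[0.0036, 0.0085, 0.0178, 0.1324, 0.1483, 0.2104, 0.2208, 0.1901, 0.0588, 0.0093, 0.0000, 0.0000]  mean=-1.2525  Neff=5.7926  idx=[3, 3, 4, 4, 5, 5, 6, 6, 6, 7, 7, 8]
step 2: w=[0.0004, 0.0004, 0.0007, 0.0007, 0.0035, 0.0035, 0.0049, 0.0049, 0.0049, 0.1297, 0.1297, 0.7167]  mean=0.3345  Neff=1.8269  idx=[9, 9, 10, 11, 11, 11, 11, 11, 11, 11, 11, 11]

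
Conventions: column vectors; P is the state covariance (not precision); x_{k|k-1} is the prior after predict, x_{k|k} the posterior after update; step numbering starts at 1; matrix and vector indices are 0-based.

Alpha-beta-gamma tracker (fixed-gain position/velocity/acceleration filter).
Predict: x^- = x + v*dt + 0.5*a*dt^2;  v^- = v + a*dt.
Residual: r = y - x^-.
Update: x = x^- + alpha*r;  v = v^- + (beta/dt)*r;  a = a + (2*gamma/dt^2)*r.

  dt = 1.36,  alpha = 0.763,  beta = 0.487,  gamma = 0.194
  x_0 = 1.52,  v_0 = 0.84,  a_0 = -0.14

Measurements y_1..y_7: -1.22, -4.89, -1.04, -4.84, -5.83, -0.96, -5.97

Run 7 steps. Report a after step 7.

a_post = -0.0597

step 1: x_pred=2.5329  r=-3.7529  x^+=-0.3306  v^+=-0.6943  a^+=-0.9273
step 2: x_pred=-2.1323  r=-2.7577  x^+=-4.2364  v^+=-2.9429  a^+=-1.5058
step 3: x_pred=-9.6313  r=8.5913  x^+=-3.0761  v^+=-1.9143  a^+=0.2965
step 4: x_pred=-5.4054  r=0.5654  x^+=-4.9740  v^+=-1.3086  a^+=0.4151
step 5: x_pred=-6.3699  r=0.5399  x^+=-5.9580  v^+=-0.5508  a^+=0.5283
step 6: x_pred=-6.2185  r=5.2585  x^+=-2.2063  v^+=2.0507  a^+=1.6314
step 7: x_pred=2.0914  r=-8.0614  x^+=-4.0594  v^+=1.3827  a^+=-0.0597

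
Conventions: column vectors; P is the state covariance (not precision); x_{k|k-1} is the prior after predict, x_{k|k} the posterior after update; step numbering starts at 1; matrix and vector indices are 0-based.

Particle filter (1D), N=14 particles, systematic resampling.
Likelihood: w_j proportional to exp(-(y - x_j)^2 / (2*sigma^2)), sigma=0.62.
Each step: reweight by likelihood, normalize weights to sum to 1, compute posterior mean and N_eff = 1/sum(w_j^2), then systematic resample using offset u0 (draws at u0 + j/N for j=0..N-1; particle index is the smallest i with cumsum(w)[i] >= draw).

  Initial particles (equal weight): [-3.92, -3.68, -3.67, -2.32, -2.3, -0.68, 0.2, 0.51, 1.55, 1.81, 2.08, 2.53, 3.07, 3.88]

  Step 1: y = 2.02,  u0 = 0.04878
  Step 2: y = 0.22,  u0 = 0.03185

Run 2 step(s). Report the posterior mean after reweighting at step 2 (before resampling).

step 1: w=[0.0000, 0.0000, 0.0000, 0.0000, 0.0000, 0.0000, 0.0036, 0.0139, 0.2018, 0.2540, 0.2678, 0.1918, 0.0641, 0.0030]  mean=2.0310  Neff=4.5858  idx=[8, 8, 8, 9, 9, 9, 10, 10, 10, 10, 11, 11, 11, 12]
step 2: w=[0.2178, 0.2178, 0.2178, 0.0811, 0.0811, 0.0811, 0.0242, 0.0242, 0.0242, 0.0242, 0.0021, 0.0021, 0.0021, 0.0001]  mean=1.6708  Neff=6.0798  idx=[0, 0, 0, 1, 1, 1, 2, 2, 2, 3, 4, 5, 5, 8]

post_mean = 1.6708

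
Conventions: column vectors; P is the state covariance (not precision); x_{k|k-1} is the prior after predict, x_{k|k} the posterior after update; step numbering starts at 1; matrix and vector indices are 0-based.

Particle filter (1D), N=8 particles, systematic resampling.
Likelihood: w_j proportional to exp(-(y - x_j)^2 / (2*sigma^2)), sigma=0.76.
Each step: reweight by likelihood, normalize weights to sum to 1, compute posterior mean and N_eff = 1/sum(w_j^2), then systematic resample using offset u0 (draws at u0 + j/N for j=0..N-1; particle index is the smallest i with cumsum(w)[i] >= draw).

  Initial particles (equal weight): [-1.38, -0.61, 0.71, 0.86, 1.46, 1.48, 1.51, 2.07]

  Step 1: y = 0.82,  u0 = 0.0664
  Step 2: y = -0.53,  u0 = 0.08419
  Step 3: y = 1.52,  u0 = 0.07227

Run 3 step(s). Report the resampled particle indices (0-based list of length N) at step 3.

resampled_idx = [0, 1, 3, 4, 5, 6, 7, 7]

step 1: w=[0.0034, 0.0380, 0.2208, 0.2228, 0.1565, 0.1530, 0.1478, 0.0577]  mean=1.1181  Neff=5.7826  idx=[2, 2, 3, 3, 4, 5, 6, 6]
step 2: w=[0.2587, 0.2587, 0.1839, 0.1839, 0.0318, 0.0297, 0.0267, 0.0267]  mean=0.8545  Neff=4.8826  idx=[0, 0, 1, 1, 2, 3, 3, 6]
step 3: w=[0.1064, 0.1064, 0.1064, 0.1064, 0.1288, 0.1288, 0.1288, 0.1878]  mean=0.9182  Neff=7.6707  idx=[0, 1, 3, 4, 5, 6, 7, 7]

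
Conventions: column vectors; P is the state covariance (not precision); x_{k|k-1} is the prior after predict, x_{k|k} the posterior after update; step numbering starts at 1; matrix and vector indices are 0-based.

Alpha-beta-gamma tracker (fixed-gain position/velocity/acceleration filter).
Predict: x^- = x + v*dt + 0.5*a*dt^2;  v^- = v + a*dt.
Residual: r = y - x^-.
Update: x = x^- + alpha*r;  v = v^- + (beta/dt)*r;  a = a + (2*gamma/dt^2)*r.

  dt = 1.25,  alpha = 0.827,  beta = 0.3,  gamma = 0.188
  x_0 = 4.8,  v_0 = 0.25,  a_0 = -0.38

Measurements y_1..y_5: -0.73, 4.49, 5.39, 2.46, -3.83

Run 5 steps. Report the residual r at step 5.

resid = -7.5018

step 1: x_pred=4.8156  r=-5.5456  x^+=0.2294  v^+=-1.5559  a^+=-1.7145
step 2: x_pred=-3.0550  r=7.5450  x^+=3.1847  v^+=-1.8883  a^+=0.1011
step 3: x_pred=0.9034  r=4.4866  x^+=4.6138  v^+=-0.6851  a^+=1.1808
step 4: x_pred=4.6800  r=-2.2200  x^+=2.8441  v^+=0.2581  a^+=0.6466
step 5: x_pred=3.6718  r=-7.5018  x^+=-2.5322  v^+=-0.7341  a^+=-1.1587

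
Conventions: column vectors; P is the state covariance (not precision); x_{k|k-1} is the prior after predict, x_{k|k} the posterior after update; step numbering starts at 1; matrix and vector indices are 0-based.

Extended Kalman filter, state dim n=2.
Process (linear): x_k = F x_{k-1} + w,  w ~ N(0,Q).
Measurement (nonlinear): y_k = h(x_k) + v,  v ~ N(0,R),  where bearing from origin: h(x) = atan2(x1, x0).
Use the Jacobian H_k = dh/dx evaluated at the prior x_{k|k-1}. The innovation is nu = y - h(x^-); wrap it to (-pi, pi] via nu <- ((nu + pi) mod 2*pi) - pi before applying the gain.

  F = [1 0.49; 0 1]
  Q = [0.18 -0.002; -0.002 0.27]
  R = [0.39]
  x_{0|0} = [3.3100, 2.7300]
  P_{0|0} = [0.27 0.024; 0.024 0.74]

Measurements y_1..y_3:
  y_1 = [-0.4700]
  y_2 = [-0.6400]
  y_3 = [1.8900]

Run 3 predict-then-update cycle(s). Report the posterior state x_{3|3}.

step 1: x^-=[4.6477, 2.7300]  P^-=[0.6512 0.3846; 0.3846 1.0100]  H_jac=[-0.0940 0.1600]  S=[0.4100]  K=[0.0008; 0.3059]  nu=[-1.0011]  x^+=[4.6469, 2.4238]  P^+=[0.6512 0.3845; 0.3845 0.9716]
step 2: x^-=[5.8345, 2.4238]  P^-=[1.4413 0.8586; 0.8586 1.2416]  H_jac=[-0.0607 0.1462]  S=[0.4066]  K=[0.0934; 0.3181]  nu=[-1.0337]  x^+=[5.7380, 2.0949]  P^+=[1.4377 0.8465; 0.8465 1.2005]
step 3: x^-=[6.7645, 2.0949]  P^-=[2.7356 1.4327; 1.4327 1.4705]  H_jac=[-0.0418 0.1349]  S=[0.4054]  K=[0.1949; 0.3417]  nu=[1.5897]  x^+=[7.0742, 2.6380]  P^+=[2.7202 1.4058; 1.4058 1.4232]

x_post = [7.0742, 2.6380]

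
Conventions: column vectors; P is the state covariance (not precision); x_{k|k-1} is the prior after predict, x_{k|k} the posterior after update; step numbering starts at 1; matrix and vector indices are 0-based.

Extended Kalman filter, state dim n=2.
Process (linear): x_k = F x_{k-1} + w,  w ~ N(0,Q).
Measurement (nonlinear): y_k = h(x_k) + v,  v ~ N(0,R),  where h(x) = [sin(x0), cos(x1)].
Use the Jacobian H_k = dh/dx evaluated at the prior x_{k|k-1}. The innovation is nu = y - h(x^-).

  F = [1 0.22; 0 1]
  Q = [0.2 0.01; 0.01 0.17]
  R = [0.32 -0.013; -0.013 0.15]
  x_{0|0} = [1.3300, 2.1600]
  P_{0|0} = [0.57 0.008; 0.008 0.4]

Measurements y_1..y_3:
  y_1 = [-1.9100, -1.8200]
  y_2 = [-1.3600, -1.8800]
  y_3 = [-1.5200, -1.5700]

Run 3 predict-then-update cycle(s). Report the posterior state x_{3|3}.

step 1: x^-=[1.8052, 2.1600]  P^-=[0.7929 0.1060; 0.1060 0.5700]  H_jac=[-0.2323 0.0000; 0.0000 -0.8314]  S=[0.3628 0.0075; 0.0075 0.5440]  K=[-0.5044 -0.1551; -0.0499 -0.8705]  nu=[-2.8827, -1.2643]  x^+=[3.4554, 3.4045]  P^+=[0.6863 0.0201; 0.0201 0.1563]
step 2: x^-=[4.2044, 3.4045]  P^-=[0.9027 0.0645; 0.0645 0.3263]  H_jac=[-0.4864 0.0000; 0.0000 0.2599]  S=[0.5336 -0.0212; -0.0212 0.1720]  K=[-0.8231 -0.0038; -0.0394 0.4880]  nu=[-0.4863, -0.9144]  x^+=[4.6081, 2.9774]  P^+=[0.5414 0.0390; 0.0390 0.2837]
step 3: x^-=[5.2631, 2.9774]  P^-=[0.7722 0.1114; 0.1114 0.4537]  H_jac=[0.5233 0.0000; 0.0000 -0.1634]  S=[0.5315 -0.0225; -0.0225 0.1621]  K=[0.7601 -0.0067; 0.0908 -0.4447]  nu=[-0.6679, -0.5834]  x^+=[4.7594, 3.1762]  P^+=[0.4649 0.0666; 0.0666 0.4154]

x_post = [4.7594, 3.1762]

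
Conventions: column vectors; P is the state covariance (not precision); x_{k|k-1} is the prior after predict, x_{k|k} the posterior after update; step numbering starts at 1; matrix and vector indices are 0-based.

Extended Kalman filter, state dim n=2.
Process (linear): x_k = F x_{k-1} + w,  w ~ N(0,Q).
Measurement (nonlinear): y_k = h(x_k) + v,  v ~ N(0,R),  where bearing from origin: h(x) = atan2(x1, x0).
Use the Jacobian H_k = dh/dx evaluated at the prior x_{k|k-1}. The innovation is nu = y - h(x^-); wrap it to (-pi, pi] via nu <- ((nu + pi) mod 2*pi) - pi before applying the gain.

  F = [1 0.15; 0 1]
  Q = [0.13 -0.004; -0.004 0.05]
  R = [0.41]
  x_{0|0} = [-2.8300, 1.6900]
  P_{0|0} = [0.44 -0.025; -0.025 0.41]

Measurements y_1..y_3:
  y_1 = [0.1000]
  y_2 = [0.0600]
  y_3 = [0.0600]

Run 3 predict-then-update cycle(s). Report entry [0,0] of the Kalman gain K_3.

K[0,0] = -0.5178

step 1: x^-=[-2.5765, 1.6900]  P^-=[0.5717 0.0325; 0.0325 0.4600]  H_jac=[-0.1780 -0.2714]  S=[0.4651]  K=[-0.2378; -0.2808]  nu=[-2.4611]  x^+=[-1.9914, 2.3811]  P^+=[0.5454 0.0014; 0.0014 0.4233]
step 2: x^-=[-1.6342, 2.3811]  P^-=[0.6854 0.0609; 0.0609 0.4733]  H_jac=[-0.2855 -0.1959]  S=[0.4909]  K=[-0.4230; -0.2244]  nu=[-2.1123]  x^+=[-0.7408, 2.8551]  P^+=[0.5976 0.0144; 0.0144 0.4486]
step 3: x^-=[-0.3125, 2.8551]  P^-=[0.7420 0.0776; 0.0776 0.4986]  H_jac=[-0.3461 -0.0379]  S=[0.5016]  K=[-0.5178; -0.0912]  nu=[-1.6198]  x^+=[0.5262, 3.0029]  P^+=[0.6075 0.0540; 0.0540 0.4944]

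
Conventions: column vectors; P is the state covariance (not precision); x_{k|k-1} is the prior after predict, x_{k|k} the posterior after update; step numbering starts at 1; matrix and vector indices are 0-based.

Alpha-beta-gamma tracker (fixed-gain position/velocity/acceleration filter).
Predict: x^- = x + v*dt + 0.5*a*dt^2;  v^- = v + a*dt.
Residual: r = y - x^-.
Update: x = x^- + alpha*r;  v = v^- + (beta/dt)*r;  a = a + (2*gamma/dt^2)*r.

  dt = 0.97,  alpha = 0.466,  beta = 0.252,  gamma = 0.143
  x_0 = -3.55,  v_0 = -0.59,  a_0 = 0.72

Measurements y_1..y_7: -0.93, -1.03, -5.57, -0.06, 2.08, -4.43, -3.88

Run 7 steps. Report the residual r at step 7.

step 1: x_pred=-3.7836  r=2.8536  x^+=-2.4538  v^+=0.8497  a^+=1.5874
step 2: x_pred=-0.8828  r=-0.1472  x^+=-0.9514  v^+=2.3513  a^+=1.5426
step 3: x_pred=2.0551  r=-7.6251  x^+=-1.4982  v^+=1.8667  a^+=-0.7751
step 4: x_pred=-0.0522  r=-0.0078  x^+=-0.0558  v^+=1.1128  a^+=-0.7775
step 5: x_pred=0.6578  r=1.4222  x^+=1.3205  v^+=0.7281  a^+=-0.3452
step 6: x_pred=1.8644  r=-6.2944  x^+=-1.0688  v^+=-1.2420  a^+=-2.2585
step 7: x_pred=-3.3360  r=-0.5440  x^+=-3.5895  v^+=-3.5740  a^+=-2.4238

resid = -0.5440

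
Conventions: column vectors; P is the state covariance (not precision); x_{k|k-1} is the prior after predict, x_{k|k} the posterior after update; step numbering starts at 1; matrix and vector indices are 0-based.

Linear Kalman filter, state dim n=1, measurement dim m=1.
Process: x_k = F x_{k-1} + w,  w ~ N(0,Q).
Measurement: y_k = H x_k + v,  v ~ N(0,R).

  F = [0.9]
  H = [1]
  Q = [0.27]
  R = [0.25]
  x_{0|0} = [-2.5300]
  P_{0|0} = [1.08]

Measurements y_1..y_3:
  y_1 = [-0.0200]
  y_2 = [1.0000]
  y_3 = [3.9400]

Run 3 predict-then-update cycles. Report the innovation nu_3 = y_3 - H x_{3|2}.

innov = [3.4932]

step 1: x^-=[-2.2770]  P^-=[1.1448]  S=[1.3948]  K=[0.8208]  nu=[2.2570]  x^+=[-0.4245]  P^+=[0.2052]
step 2: x^-=[-0.3821]  P^-=[0.4362]  S=[0.6862]  K=[0.6357]  nu=[1.3821]  x^+=[0.4965]  P^+=[0.1589]
step 3: x^-=[0.4468]  P^-=[0.3987]  S=[0.6487]  K=[0.6146]  nu=[3.4932]  x^+=[2.5938]  P^+=[0.1537]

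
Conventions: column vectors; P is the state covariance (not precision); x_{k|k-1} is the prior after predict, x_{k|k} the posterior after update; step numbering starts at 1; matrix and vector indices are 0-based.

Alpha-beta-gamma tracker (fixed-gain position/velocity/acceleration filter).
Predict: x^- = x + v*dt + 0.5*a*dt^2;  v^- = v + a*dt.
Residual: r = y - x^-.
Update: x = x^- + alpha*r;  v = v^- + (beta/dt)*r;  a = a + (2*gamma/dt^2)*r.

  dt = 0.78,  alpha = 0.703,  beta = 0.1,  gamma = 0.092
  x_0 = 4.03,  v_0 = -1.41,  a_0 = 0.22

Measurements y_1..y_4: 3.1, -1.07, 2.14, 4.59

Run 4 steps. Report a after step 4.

step 1: x_pred=2.9971  r=0.1029  x^+=3.0694  v^+=-1.2252  a^+=0.2511
step 2: x_pred=2.1902  r=-3.2602  x^+=-0.1017  v^+=-1.4473  a^+=-0.7349
step 3: x_pred=-1.4542  r=3.5942  x^+=1.0725  v^+=-1.5597  a^+=0.3521
step 4: x_pred=-0.0369  r=4.6269  x^+=3.2158  v^+=-0.6919  a^+=1.7515

a_post = 1.7515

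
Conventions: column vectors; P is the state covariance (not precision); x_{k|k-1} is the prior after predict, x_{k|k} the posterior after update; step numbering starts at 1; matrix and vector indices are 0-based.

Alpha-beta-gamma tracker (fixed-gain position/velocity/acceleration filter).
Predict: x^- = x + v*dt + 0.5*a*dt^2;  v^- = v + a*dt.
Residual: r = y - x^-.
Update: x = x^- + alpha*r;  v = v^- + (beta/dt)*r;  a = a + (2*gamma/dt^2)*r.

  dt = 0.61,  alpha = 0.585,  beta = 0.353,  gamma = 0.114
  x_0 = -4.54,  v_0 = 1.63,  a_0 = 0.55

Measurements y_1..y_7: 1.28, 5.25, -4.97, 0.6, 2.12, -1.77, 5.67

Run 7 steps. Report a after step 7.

a_post = 2.8785

step 1: x_pred=-3.4434  r=4.7234  x^+=-0.6802  v^+=4.6989  a^+=3.4442
step 2: x_pred=2.8269  r=2.4231  x^+=4.2444  v^+=8.2020  a^+=4.9289
step 3: x_pred=10.1647  r=-15.1347  x^+=1.3109  v^+=2.4504  a^+=-4.3447
step 4: x_pred=1.9973  r=-1.3973  x^+=1.1799  v^+=-1.0085  a^+=-5.2009
step 5: x_pred=-0.4029  r=2.5229  x^+=1.0730  v^+=-2.7210  a^+=-3.6550
step 6: x_pred=-1.2668  r=-0.5032  x^+=-1.5612  v^+=-5.2417  a^+=-3.9633
step 7: x_pred=-5.4960  r=11.1660  x^+=1.0361  v^+=-1.1977  a^+=2.8785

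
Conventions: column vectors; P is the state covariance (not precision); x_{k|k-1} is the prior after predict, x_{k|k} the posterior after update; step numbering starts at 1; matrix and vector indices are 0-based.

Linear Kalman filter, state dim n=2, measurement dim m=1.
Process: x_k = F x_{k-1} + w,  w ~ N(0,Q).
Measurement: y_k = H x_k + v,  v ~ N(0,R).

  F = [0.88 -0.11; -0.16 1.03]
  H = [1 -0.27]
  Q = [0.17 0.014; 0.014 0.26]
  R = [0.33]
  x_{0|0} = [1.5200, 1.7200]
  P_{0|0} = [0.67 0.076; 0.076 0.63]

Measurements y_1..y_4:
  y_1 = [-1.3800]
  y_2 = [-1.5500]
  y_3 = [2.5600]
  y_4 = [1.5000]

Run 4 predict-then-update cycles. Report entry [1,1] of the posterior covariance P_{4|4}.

step 1: x^-=[1.1484, 1.5284]  P^-=[0.6818 -0.0815; -0.0815 0.9205]  S=[1.1229]  K=[0.6268; -0.2939]  nu=[-2.1157]  x^+=[-0.1776, 2.1502]  P^+=[0.2407 0.1253; 0.1253 0.8235]
step 2: x^-=[-0.3929, 2.2432]  P^-=[0.3421 0.0026; 0.0026 1.0985]  S=[0.7507]  K=[0.4547; -0.3916]  nu=[-0.5515]  x^+=[-0.6436, 2.4591]  P^+=[0.1869 0.1363; 0.1363 0.9834]
step 3: x^-=[-0.8369, 2.6359]  P^-=[0.3002 0.0022; 0.0022 1.2631]  S=[0.7211]  K=[0.4155; -0.4699]  nu=[4.1086]  x^+=[0.8702, 0.7053]  P^+=[0.1757 0.1430; 0.1430 1.1039]
step 4: x^-=[0.6882, 0.5872]  P^-=[0.2918 -0.0037; -0.0037 1.3885]  S=[0.7250]  K=[0.4038; -0.5222]  nu=[0.9704]  x^+=[1.0800, 0.0805]  P^+=[0.1735 0.1492; 0.1492 1.1908]

P_post[1,1] = 1.1908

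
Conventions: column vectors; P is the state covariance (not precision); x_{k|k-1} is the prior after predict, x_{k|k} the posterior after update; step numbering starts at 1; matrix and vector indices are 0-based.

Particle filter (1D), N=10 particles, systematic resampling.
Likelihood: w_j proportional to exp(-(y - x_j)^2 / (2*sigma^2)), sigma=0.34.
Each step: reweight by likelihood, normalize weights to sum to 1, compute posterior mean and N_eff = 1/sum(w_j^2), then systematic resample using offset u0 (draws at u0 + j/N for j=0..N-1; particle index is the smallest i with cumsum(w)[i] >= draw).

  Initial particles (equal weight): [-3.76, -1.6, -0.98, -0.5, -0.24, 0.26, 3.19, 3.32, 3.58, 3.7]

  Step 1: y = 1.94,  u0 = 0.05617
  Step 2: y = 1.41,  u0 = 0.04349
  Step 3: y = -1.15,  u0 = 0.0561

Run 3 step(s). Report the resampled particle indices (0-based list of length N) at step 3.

step 1: w=[0.0000, 0.0000, 0.0000, 0.0000, 0.0000, 0.0035, 0.8057, 0.1836, 0.0062, 0.0011]  mean=3.2067  Neff=1.4643  idx=[6, 6, 6, 6, 6, 6, 6, 6, 7, 7]
step 2: w=[0.1212, 0.1212, 0.1212, 0.1212, 0.1212, 0.1212, 0.1212, 0.1212, 0.0152, 0.0152]  mean=3.1940  Neff=8.4768  idx=[0, 1, 2, 2, 3, 4, 5, 6, 6, 7]
step 3: w=[0.1000, 0.1000, 0.1000, 0.1000, 0.1000, 0.1000, 0.1000, 0.1000, 0.1000, 0.1000]  mean=3.1900  Neff=10.0000  idx=[0, 1, 2, 3, 4, 5, 6, 7, 8, 9]

resampled_idx = [0, 1, 2, 3, 4, 5, 6, 7, 8, 9]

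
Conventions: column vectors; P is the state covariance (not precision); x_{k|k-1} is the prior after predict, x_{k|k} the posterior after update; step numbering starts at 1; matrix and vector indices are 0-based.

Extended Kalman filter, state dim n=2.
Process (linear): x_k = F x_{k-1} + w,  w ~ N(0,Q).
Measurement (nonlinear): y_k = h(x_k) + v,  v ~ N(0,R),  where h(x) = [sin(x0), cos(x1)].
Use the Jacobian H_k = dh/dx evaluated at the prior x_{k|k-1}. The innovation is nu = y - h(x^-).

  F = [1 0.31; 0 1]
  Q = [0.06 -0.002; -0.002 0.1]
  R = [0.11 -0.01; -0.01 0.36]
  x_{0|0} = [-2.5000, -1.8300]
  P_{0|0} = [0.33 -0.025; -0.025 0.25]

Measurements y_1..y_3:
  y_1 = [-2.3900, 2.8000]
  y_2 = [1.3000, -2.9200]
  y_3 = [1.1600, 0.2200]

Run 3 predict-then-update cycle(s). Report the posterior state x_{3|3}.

step 1: x^-=[-3.0673, -1.8300]  P^-=[0.3985 0.0505; 0.0505 0.3500]  H_jac=[-0.9972 0.0000; 0.0000 0.9666]  S=[0.5063 -0.0587; -0.0587 0.6870]  K=[-0.7844 0.0041; -0.0428 0.4888]  nu=[-2.3158, 3.0563]  x^+=[-1.2383, -0.2370]  P^+=[0.0866 0.0096; 0.0096 0.1825]
step 2: x^-=[-1.3118, -0.2370]  P^-=[0.1701 0.0642; 0.0642 0.2825]  H_jac=[0.2561 0.0000; 0.0000 0.2348]  S=[0.1212 -0.0061; -0.0061 0.3756]  K=[0.3619 0.0460; 0.1448 0.1789]  nu=[2.2666, -3.8921]  x^+=[-0.6708, -0.6053]  P^+=[0.1536 0.0552; 0.0552 0.2682]
step 3: x^-=[-0.8584, -0.6053]  P^-=[0.2736 0.1363; 0.1363 0.3682]  H_jac=[0.6537 0.0000; 0.0000 0.5690]  S=[0.2269 0.0407; 0.0407 0.4792]  K=[0.7709 0.0964; 0.3192 0.4101]  nu=[1.9168, -0.6023]  x^+=[0.5612, -0.2405]  P^+=[0.1283 0.0474; 0.0474 0.2539]

x_post = [0.5612, -0.2405]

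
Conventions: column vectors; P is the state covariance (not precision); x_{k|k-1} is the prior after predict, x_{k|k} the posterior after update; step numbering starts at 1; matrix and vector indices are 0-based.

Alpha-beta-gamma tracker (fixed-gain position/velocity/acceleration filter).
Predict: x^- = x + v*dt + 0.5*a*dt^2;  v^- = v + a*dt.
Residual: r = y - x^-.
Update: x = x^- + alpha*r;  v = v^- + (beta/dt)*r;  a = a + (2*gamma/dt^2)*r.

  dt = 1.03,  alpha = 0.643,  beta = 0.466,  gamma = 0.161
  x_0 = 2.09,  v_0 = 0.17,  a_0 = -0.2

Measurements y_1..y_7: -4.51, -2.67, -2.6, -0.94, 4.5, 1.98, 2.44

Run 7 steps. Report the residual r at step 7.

resid = -9.3443

step 1: x_pred=2.1590  r=-6.6690  x^+=-2.1292  v^+=-3.0532  a^+=-2.2242
step 2: x_pred=-6.4538  r=3.7838  x^+=-4.0208  v^+=-3.6322  a^+=-1.0757
step 3: x_pred=-8.3326  r=5.7326  x^+=-4.6465  v^+=-2.1466  a^+=0.6642
step 4: x_pred=-6.5052  r=5.5652  x^+=-2.9268  v^+=1.0554  a^+=2.3534
step 5: x_pred=-0.5914  r=5.0914  x^+=2.6824  v^+=5.7828  a^+=3.8987
step 6: x_pred=10.7068  r=-8.7268  x^+=5.0955  v^+=5.8503  a^+=1.2500
step 7: x_pred=11.7843  r=-9.3443  x^+=5.7759  v^+=2.9101  a^+=-1.5862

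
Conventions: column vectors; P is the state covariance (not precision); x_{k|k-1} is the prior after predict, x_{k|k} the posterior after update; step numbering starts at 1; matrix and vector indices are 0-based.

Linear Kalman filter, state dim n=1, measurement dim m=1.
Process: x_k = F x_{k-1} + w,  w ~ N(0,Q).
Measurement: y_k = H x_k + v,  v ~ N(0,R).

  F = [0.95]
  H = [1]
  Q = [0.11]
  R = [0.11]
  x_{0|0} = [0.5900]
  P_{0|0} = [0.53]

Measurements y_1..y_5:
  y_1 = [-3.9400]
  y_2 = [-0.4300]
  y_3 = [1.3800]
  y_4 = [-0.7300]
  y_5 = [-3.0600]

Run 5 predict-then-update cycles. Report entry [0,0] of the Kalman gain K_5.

step 1: x^-=[0.5605]  P^-=[0.5883]  S=[0.6983]  K=[0.8425]  nu=[-4.5005]  x^+=[-3.2311]  P^+=[0.0927]
step 2: x^-=[-3.0695]  P^-=[0.1936]  S=[0.3036]  K=[0.6377]  nu=[2.6395]  x^+=[-1.3862]  P^+=[0.0701]
step 3: x^-=[-1.3169]  P^-=[0.1733]  S=[0.2833]  K=[0.6117]  nu=[2.6969]  x^+=[0.3329]  P^+=[0.0673]
step 4: x^-=[0.3162]  P^-=[0.1707]  S=[0.2807]  K=[0.6082]  nu=[-1.0462]  x^+=[-0.3200]  P^+=[0.0669]
step 5: x^-=[-0.3040]  P^-=[0.1704]  S=[0.2804]  K=[0.6077]  nu=[-2.7560]  x^+=[-1.9788]  P^+=[0.0668]

K[0,0] = 0.6077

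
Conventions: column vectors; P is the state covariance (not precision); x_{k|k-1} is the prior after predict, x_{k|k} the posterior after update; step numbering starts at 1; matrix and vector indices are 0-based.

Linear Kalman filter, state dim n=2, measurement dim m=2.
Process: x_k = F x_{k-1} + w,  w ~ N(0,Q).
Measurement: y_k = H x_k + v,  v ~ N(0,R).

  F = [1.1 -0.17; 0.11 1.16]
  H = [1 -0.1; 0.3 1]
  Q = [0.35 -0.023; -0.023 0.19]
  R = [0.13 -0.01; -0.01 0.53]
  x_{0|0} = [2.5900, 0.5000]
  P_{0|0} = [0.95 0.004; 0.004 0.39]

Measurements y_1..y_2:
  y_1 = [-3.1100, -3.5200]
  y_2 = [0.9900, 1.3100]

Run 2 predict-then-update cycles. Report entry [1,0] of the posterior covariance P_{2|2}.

P_post[1,0] = -0.0044

step 1: x^-=[2.7640, 0.8649]  P^-=[1.5093 0.0201; 0.0201 0.7273]  S=[1.6425 0.3895; 0.3895 1.4052]  K=[0.8968 0.0879; -0.1668 0.5681]  nu=[-5.7875, -5.2141]  x^+=[-2.8846, -1.1320]  P^+=[0.1160 0.0028; 0.0028 0.3019]
step 2: x^-=[-2.9806, -1.6304]  P^-=[0.4980 -0.0649; -0.0649 0.5984]  S=[0.6470 0.0166; 0.0166 1.1342]  K=[0.7782 0.0631; -0.2060 0.5134]  nu=[3.8076, 3.8346]  x^+=[0.2242, -0.4462]  P^+=[0.1001 -0.0044; -0.0044 0.2755]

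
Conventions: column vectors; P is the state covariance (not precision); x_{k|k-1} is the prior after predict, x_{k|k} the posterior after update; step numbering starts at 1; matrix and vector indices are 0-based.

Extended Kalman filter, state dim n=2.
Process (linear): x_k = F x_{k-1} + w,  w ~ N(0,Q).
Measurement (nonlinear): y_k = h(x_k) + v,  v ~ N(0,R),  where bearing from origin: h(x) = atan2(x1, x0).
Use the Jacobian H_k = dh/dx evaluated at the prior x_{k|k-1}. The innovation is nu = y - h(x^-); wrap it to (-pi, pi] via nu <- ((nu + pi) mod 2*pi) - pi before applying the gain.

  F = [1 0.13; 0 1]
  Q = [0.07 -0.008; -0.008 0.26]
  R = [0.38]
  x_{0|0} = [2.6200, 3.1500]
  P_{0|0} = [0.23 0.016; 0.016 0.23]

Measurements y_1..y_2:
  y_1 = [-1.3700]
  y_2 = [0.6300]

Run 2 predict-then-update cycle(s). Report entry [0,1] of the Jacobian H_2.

step 1: x^-=[3.0295, 3.1500]  P^-=[0.3080 0.0379; 0.0379 0.4900]  H_jac=[-0.1649 0.1586]  S=[0.3987]  K=[-0.1123; 0.1792]  nu=[-2.1749]  x^+=[3.2738, 2.7602]  P^+=[0.3030 0.0459; 0.0459 0.4772]
step 2: x^-=[3.6326, 2.7602]  P^-=[0.3930 0.1000; 0.1000 0.7372]  H_jac=[-0.1326 0.1745]  S=[0.4047]  K=[-0.0857; 0.2851]  nu=[-0.0198]  x^+=[3.6343, 2.7545]  P^+=[0.3901 0.1098; 0.1098 0.7043]

H_jac[0,1] = 0.1745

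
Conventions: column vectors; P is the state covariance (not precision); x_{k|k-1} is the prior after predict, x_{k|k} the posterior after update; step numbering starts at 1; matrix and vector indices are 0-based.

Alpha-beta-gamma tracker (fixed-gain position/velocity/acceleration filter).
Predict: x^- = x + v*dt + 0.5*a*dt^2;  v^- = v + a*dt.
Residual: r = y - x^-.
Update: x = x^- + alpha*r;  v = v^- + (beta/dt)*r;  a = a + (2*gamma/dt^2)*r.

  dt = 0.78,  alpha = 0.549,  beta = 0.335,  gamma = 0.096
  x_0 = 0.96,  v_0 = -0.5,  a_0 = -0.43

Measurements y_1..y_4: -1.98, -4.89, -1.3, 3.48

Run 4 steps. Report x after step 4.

step 1: x_pred=0.4392  r=-2.4192  x^+=-0.8889  v^+=-1.8744  a^+=-1.1935
step 2: x_pred=-2.7140  r=-2.1760  x^+=-3.9086  v^+=-3.7399  a^+=-1.8801
step 3: x_pred=-7.3977  r=6.0977  x^+=-4.0500  v^+=-2.5875  a^+=0.0442
step 4: x_pred=-6.0549  r=9.5349  x^+=-0.8202  v^+=1.5420  a^+=3.0532

x_post = -0.8202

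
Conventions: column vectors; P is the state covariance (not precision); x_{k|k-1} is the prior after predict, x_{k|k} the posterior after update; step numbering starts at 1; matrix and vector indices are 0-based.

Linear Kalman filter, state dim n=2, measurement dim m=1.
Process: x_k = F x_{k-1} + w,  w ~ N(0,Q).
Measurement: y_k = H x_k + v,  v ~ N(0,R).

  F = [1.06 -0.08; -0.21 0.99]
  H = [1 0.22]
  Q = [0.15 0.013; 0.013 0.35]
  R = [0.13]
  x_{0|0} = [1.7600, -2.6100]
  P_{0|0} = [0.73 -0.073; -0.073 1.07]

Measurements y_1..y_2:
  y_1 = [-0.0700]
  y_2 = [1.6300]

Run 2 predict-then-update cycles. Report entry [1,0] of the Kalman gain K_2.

step 1: x^-=[2.0744, -2.9535]  P^-=[0.9895 -0.3121; -0.3121 1.4613]  S=[1.0529]  K=[0.8746; 0.0089]  nu=[-1.4946]  x^+=[0.7673, -2.9668]  P^+=[0.1842 -0.3203; -0.3203 1.4612]
step 2: x^-=[1.0506, -3.0983]  P^-=[0.4206 -0.4852; -0.4852 1.9234]  S=[0.4302]  K=[0.7296; -0.1443]  nu=[1.2610]  x^+=[1.9706, -3.2802]  P^+=[0.1916 -0.4399; -0.4399 1.9144]

K[1,0] = -0.1443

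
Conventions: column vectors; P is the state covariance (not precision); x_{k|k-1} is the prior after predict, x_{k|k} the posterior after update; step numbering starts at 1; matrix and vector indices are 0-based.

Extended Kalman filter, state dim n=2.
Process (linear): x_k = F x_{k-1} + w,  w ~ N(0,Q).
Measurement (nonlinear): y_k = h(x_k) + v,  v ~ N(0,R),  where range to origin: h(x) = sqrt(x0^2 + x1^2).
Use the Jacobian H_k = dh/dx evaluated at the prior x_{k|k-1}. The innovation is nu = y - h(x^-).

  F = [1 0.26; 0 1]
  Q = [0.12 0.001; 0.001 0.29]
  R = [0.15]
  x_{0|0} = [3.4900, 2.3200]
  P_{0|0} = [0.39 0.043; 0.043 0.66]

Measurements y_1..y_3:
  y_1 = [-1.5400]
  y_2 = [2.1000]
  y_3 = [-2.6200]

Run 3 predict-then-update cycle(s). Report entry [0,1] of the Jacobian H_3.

step 1: x^-=[4.0932, 2.3200]  P^-=[0.5770 0.2156; 0.2156 0.9500]  H_jac=[0.8700 0.4931]  S=[1.0027]  K=[0.6067; 0.6543]  nu=[-6.2450]  x^+=[0.3046, -1.7659]  P^+=[0.2080 -0.1824; -0.1824 0.5208]
step 2: x^-=[-0.1545, -1.7659]  P^-=[0.2683 -0.0460; -0.0460 0.8108]  H_jac=[-0.0872 -0.9962]  S=[0.9487]  K=[0.0236; -0.8472]  nu=[0.3273]  x^+=[-0.1468, -2.0432]  P^+=[0.2678 -0.0270; -0.0270 0.1299]
step 3: x^-=[-0.6780, -2.0432]  P^-=[0.3826 0.0078; 0.0078 0.4199]  H_jac=[-0.3149 -0.9491]  S=[0.5709]  K=[-0.2240; -0.7024]  nu=[-4.7728]  x^+=[0.3911, 1.3094]  P^+=[0.3539 -0.0820; -0.0820 0.1382]

H_jac[0,1] = -0.9491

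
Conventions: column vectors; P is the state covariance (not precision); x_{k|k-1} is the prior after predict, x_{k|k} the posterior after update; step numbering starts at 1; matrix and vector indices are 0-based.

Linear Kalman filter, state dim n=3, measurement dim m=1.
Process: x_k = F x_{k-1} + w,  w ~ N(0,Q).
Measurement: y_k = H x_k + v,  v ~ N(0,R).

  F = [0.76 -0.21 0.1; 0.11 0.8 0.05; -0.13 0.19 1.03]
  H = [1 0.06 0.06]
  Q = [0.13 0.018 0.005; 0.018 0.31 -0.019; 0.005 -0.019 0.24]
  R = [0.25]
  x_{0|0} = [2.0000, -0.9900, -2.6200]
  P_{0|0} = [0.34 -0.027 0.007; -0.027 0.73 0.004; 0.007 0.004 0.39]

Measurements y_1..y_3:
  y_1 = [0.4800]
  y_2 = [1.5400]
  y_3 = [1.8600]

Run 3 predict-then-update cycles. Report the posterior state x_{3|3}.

x_post = [1.4355, -0.8191, -3.6282]

step 1: x^-=[1.4659, -0.7030, -3.1467]  P^-=[0.3720 -0.0894 -0.0176; -0.0894 0.7779 0.1135; -0.0176 0.1135 0.6869]  S=[0.6152]  K=[0.5942; -0.0584; 0.0495]  nu=[-0.7549]  x^+=[1.0173, -0.6589, -3.1840]  P^+=[0.1548 -0.0681 -0.0357; -0.0681 0.7758 0.1153; -0.0357 0.1153 0.6854]
step 2: x^-=[0.5931, -0.5744, -3.5370]  P^-=[0.2719 -0.1295 -0.0325; -0.1295 0.8070 0.2299; -0.0325 0.2299 1.0558]  S=[0.5108]  K=[0.5133; -0.1318; 0.0873]  nu=[1.1935]  x^+=[1.2058, -0.7317, -3.4328]  P^+=[0.1373 -0.0950 -0.0554; -0.0950 0.7981 0.2358; -0.0554 0.2358 1.0519]
step 3: x^-=[0.7267, -0.6243, -3.8316]  P^-=[0.2670 -0.1412 -0.0376; -0.1412 0.8266 0.3531; -0.0376 0.3531 1.4989]  S=[0.5065]  K=[0.5060; -0.1391; 0.1452]  nu=[1.4006]  x^+=[1.4355, -0.8191, -3.6282]  P^+=[0.1373 -0.1056 -0.0748; -0.1056 0.8168 0.3633; -0.0748 0.3633 1.4882]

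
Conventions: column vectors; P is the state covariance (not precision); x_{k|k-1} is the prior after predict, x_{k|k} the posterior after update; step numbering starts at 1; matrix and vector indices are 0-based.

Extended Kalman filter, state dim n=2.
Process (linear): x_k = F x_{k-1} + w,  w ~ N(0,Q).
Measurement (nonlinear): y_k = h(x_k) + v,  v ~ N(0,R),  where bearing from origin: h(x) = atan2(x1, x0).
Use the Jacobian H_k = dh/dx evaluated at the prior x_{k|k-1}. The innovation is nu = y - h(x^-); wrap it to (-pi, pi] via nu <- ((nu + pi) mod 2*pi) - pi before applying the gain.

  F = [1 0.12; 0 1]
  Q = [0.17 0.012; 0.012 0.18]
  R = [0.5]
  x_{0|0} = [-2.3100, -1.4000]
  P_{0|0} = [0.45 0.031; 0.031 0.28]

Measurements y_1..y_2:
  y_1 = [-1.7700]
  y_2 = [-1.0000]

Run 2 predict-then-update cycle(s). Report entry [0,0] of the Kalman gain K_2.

K[0,0] = 0.1793

step 1: x^-=[-2.4780, -1.4000]  P^-=[0.6315 0.0766; 0.0766 0.4600]  H_jac=[0.1728 -0.3059]  S=[0.5538]  K=[0.1548; -0.2302]  nu=[0.8573]  x^+=[-2.3453, -1.5973]  P^+=[0.6182 0.0963; 0.0963 0.4307]
step 2: x^-=[-2.5370, -1.5973]  P^-=[0.8175 0.1600; 0.1600 0.6107]  H_jac=[0.1777 -0.2823]  S=[0.5584]  K=[0.1793; -0.2577]  nu=[1.5797]  x^+=[-2.2538, -2.0045]  P^+=[0.7996 0.1858; 0.1858 0.5736]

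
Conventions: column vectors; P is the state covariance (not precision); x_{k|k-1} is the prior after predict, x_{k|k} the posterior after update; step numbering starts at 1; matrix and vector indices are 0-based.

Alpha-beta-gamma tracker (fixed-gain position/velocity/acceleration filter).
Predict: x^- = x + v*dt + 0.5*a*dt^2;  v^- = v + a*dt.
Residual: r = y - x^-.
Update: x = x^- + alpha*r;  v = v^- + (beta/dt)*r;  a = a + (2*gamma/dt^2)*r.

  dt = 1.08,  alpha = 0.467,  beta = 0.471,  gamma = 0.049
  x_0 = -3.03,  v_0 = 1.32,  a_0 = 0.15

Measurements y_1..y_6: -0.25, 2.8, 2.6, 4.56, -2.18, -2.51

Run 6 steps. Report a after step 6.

a_post = -0.9622

step 1: x_pred=-1.5169  r=1.2669  x^+=-0.9253  v^+=2.0345  a^+=0.2564
step 2: x_pred=1.4216  r=1.3784  x^+=2.0653  v^+=2.9126  a^+=0.3723
step 3: x_pred=5.4280  r=-2.8280  x^+=4.1073  v^+=2.0813  a^+=0.1347
step 4: x_pred=6.4337  r=-1.8737  x^+=5.5587  v^+=1.4096  a^+=-0.0228
step 5: x_pred=7.0678  r=-9.2478  x^+=2.7491  v^+=-2.6481  a^+=-0.7998
step 6: x_pred=-0.5773  r=-1.9327  x^+=-1.4798  v^+=-4.3547  a^+=-0.9622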